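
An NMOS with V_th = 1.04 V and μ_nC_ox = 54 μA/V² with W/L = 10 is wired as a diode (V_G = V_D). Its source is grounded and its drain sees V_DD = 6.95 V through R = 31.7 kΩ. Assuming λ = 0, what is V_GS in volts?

V_GS = 1.81 V

With gate tied to drain, V_GS = V_DS ≥ V_GS − V_th, so the device is in saturation.
k_n = μ_nC_ox · (W/L) = 0.54 mA/V².
KCL at the drain: ½ k_n (V_GS − V_th)² = (V_DD − V_GS)/R.
Let x = V_GS − 1.04. Then 8.56 x² + x − 5.91 = 0, giving x = 0.775 V (positive root), so V_GS = 1.81 V.
I_D = (V_DD − V_GS)/R = (6.95 − 1.81) / 31.7 = 0.162 mA.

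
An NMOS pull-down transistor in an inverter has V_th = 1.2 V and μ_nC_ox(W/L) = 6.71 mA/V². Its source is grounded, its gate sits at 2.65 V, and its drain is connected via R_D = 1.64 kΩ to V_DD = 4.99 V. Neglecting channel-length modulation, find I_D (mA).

V_GS = V_G = 2.65 V, so V_ov = 2.65 − 1.2 = 1.45 V.
Assume saturation: I_D = ½ k_n V_ov² = 0.5 × 6.71 × 1.45² = 7.05 mA, giving V_DS = V_DD − I_D R_D = 4.99 − 7.05 × 1.64 = -6.58 V.
But -6.58 V < V_ov = 1.45 V, so the device is actually in triode.
In triode I_D = k_n[V_ov V_DS − ½ V_DS²] and I_D = (V_DD − V_DS)/R_D. Equating: 5.5 V_DS² − 16.96 V_DS + 4.99 = 0, giving V_DS = 0.33 V (the root below V_ov).
I_D = (4.99 − 0.33) / 1.64 = 2.84 mA.

I_D = 2.84 mA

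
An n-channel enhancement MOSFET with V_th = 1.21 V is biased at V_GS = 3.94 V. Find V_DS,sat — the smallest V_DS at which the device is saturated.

The boundary between triode and saturation is V_DS = V_GS − V_th = V_ov.
V_ov = 3.94 − 1.21 = 2.73 V.

V_DS,sat = 2.73 V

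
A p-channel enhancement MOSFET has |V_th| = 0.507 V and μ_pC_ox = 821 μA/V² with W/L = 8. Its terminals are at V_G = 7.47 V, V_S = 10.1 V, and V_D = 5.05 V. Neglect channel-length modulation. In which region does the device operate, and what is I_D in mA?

V_SG = V_S − V_G = 10.1 − 7.47 = 2.63 V; V_SD = V_S − V_D = 10.1 − 5.05 = 5.05 V.
k_p = μ_pC_ox · (W/L) = 6.568 mA/V².
V_ov = V_SG − |V_th| = 2.63 − 0.507 = 2.12 V.
Since V_SD = 5.05 V ≥ V_ov = 2.12 V, the device is in saturation.
I_D = ½ k_p V_ov² = 0.5 × 6.568 × 2.12² = 14.8 mA.

Saturation; I_D = 14.8 mA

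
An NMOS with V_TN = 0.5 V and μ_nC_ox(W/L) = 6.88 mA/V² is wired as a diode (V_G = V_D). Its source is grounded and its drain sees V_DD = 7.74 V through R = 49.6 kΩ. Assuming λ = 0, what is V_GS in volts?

V_GS = 0.703 V

With gate tied to drain, V_GS = V_DS ≥ V_GS − V_TN, so the device is in saturation.
KCL at the drain: ½ k_n (V_GS − V_TN)² = (V_DD − V_GS)/R.
Let x = V_GS − 0.5. Then 171 x² + x − 7.24 = 0, giving x = 0.203 V (positive root), so V_GS = 0.703 V.
I_D = (V_DD − V_GS)/R = (7.74 − 0.703) / 49.6 = 0.142 mA.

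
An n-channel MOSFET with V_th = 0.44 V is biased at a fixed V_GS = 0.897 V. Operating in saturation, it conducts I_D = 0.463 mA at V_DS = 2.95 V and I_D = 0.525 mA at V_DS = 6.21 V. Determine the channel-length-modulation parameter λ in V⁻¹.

With V_GS fixed, I_D ∝ (1 + λ V_DS) in saturation, so I_D2/I_D1 = (1 + λ V_DS2)/(1 + λ V_DS1).
0.525/0.463 = 1.134 = (1 + 6.21 λ)/(1 + 2.95 λ).
Solving: λ (I_D1 V_DS2 − I_D2 V_DS1) = I_D2 − I_D1, so λ = (0.525 − 0.463) / (0.463 × 6.21 − 0.525 × 2.95) = 0.062 / 1.33 = 0.0467 V⁻¹.

λ = 0.0467 V⁻¹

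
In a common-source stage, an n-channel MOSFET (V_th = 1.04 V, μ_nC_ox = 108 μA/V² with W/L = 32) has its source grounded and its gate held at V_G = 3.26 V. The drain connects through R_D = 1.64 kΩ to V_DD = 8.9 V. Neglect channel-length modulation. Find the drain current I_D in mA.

I_D = 4.95 mA

V_GS = V_G = 3.26 V, so V_ov = 3.26 − 1.04 = 2.22 V.
k_n = μ_nC_ox · (W/L) = 3.456 mA/V².
Assume saturation: I_D = ½ k_n V_ov² = 0.5 × 3.456 × 2.22² = 8.52 mA, giving V_DS = V_DD − I_D R_D = 8.9 − 8.52 × 1.64 = -5.07 V.
But -5.07 V < V_ov = 2.22 V, so the device is actually in triode.
In triode I_D = k_n[V_ov V_DS − ½ V_DS²] and I_D = (V_DD − V_DS)/R_D. Equating: 2.83 V_DS² − 13.58 V_DS + 8.9 = 0, giving V_DS = 0.783 V (the root below V_ov).
I_D = (8.9 − 0.783) / 1.64 = 4.95 mA.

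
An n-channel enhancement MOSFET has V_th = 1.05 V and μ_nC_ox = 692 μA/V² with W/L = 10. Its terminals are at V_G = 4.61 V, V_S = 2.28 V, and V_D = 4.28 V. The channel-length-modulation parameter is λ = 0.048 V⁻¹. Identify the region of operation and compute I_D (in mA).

V_GS = V_G − V_S = 4.61 − 2.28 = 2.33 V; V_DS = V_D − V_S = 4.28 − 2.28 = 2 V.
k_n = μ_nC_ox · (W/L) = 6.92 mA/V².
V_ov = V_GS − V_th = 2.33 − 1.05 = 1.28 V.
Since V_DS = 2 V ≥ V_ov = 1.28 V, the device is in saturation.
I_D = ½ k_n V_ov² (1 + λ V_DS) = 0.5 × 6.92 × 1.28² × (1 + 0.048 × 2) = 6.21 mA.

Saturation; I_D = 6.21 mA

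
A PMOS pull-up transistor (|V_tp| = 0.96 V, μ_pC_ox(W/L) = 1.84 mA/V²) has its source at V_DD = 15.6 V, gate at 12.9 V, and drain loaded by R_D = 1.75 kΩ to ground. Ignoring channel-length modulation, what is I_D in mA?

V_SG = V_DD − V_G = 15.6 − 12.9 = 2.7 V, so V_ov = 2.7 − 0.96 = 1.74 V.
Assume saturation: I_D = ½ k_p V_ov² = 0.5 × 1.84 × 1.74² = 2.79 mA, giving V_SD = V_DD − I_D R_D = 15.6 − 2.79 × 1.75 = 10.7 V.
V_SD = 10.7 V ≥ V_ov = 1.74 V, confirming saturation.

I_D = 2.79 mA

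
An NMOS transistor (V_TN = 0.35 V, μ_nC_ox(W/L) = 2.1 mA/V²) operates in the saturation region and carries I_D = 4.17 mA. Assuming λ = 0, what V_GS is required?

V_GS = 2.34 V

In saturation I_D = ½ k_n (V_GS − V_TN)², so V_GS − V_TN = √(2 I_D / k_n) = √(2 × 4.17 / 2.1) = 1.99 V.
V_GS = 0.35 + 1.99 = 2.34 V.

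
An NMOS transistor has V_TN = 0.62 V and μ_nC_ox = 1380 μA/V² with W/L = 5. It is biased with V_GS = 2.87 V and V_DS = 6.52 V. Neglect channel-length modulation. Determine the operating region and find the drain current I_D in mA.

Saturation; I_D = 17.5 mA

k_n = μ_nC_ox · (W/L) = 6.9 mA/V².
V_ov = V_GS − V_TN = 2.87 − 0.62 = 2.25 V.
Since V_DS = 6.52 V ≥ V_ov = 2.25 V, the device is in saturation.
I_D = ½ k_n V_ov² = 0.5 × 6.9 × 2.25² = 17.5 mA.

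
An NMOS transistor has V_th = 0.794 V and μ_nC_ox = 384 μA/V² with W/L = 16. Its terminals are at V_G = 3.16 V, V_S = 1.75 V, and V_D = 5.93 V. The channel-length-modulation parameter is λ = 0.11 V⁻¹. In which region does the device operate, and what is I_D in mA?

Saturation; I_D = 1.70 mA

V_GS = V_G − V_S = 3.16 − 1.75 = 1.41 V; V_DS = V_D − V_S = 5.93 − 1.75 = 4.18 V.
k_n = μ_nC_ox · (W/L) = 6.144 mA/V².
V_ov = V_GS − V_th = 1.41 − 0.794 = 0.616 V.
Since V_DS = 4.18 V ≥ V_ov = 0.616 V, the device is in saturation.
I_D = ½ k_n V_ov² (1 + λ V_DS) = 0.5 × 6.144 × 0.616² × (1 + 0.11 × 4.18) = 1.7 mA.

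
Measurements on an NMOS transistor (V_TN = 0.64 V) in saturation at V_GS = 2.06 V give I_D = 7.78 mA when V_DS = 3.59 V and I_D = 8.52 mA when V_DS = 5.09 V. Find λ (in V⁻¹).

λ = 0.0821 V⁻¹

With V_GS fixed, I_D ∝ (1 + λ V_DS) in saturation, so I_D2/I_D1 = (1 + λ V_DS2)/(1 + λ V_DS1).
8.52/7.78 = 1.095 = (1 + 5.09 λ)/(1 + 3.59 λ).
Solving: λ (I_D1 V_DS2 − I_D2 V_DS1) = I_D2 − I_D1, so λ = (8.52 − 7.78) / (7.78 × 5.09 − 8.52 × 3.59) = 0.74 / 9.01 = 0.0821 V⁻¹.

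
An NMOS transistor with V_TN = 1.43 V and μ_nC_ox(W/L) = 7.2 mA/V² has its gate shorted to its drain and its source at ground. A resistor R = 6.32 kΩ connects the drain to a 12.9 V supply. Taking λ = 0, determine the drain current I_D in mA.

I_D = 1.71 mA

With gate tied to drain, V_GS = V_DS ≥ V_GS − V_TN, so the device is in saturation.
KCL at the drain: ½ k_n (V_GS − V_TN)² = (V_DD − V_GS)/R.
Let x = V_GS − 1.43. Then 22.8 x² + x − 11.47 = 0, giving x = 0.688 V (positive root), so V_GS = 2.12 V.
I_D = (V_DD − V_GS)/R = (12.9 − 2.12) / 6.32 = 1.71 mA.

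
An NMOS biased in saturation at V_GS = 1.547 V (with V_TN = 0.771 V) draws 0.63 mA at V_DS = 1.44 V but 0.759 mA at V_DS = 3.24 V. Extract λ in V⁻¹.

λ = 0.136 V⁻¹

With V_GS fixed, I_D ∝ (1 + λ V_DS) in saturation, so I_D2/I_D1 = (1 + λ V_DS2)/(1 + λ V_DS1).
0.759/0.63 = 1.205 = (1 + 3.24 λ)/(1 + 1.44 λ).
Solving: λ (I_D1 V_DS2 − I_D2 V_DS1) = I_D2 − I_D1, so λ = (0.759 − 0.63) / (0.63 × 3.24 − 0.759 × 1.44) = 0.129 / 0.948 = 0.136 V⁻¹.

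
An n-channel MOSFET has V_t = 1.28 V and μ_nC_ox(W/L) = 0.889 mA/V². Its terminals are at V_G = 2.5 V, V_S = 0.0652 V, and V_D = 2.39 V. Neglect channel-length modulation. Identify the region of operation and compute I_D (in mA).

V_GS = V_G − V_S = 2.5 − 0.0652 = 2.43 V; V_DS = V_D − V_S = 2.39 − 0.0652 = 2.32 V.
V_ov = V_GS − V_t = 2.43 − 1.28 = 1.15 V.
Since V_DS = 2.32 V ≥ V_ov = 1.15 V, the device is in saturation.
I_D = ½ k_n V_ov² = 0.5 × 0.889 × 1.15² = 0.593 mA.

Saturation; I_D = 0.593 mA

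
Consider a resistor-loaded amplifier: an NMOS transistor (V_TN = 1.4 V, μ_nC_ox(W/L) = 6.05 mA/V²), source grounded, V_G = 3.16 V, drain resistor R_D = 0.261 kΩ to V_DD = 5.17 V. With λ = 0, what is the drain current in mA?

I_D = 9.37 mA

V_GS = V_G = 3.16 V, so V_ov = 3.16 − 1.4 = 1.76 V.
Assume saturation: I_D = ½ k_n V_ov² = 0.5 × 6.05 × 1.76² = 9.37 mA, giving V_DS = V_DD − I_D R_D = 5.17 − 9.37 × 0.261 = 2.72 V.
V_DS = 2.72 V ≥ V_ov = 1.76 V, confirming saturation.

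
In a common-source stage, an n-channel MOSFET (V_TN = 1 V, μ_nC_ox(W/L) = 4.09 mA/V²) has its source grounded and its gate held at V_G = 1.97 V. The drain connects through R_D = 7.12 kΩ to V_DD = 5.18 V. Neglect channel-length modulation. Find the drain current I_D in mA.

V_GS = V_G = 1.97 V, so V_ov = 1.97 − 1 = 0.97 V.
Assume saturation: I_D = ½ k_n V_ov² = 0.5 × 4.09 × 0.97² = 1.92 mA, giving V_DS = V_DD − I_D R_D = 5.18 − 1.92 × 7.12 = -8.52 V.
But -8.52 V < V_ov = 0.97 V, so the device is actually in triode.
In triode I_D = k_n[V_ov V_DS − ½ V_DS²] and I_D = (V_DD − V_DS)/R_D. Equating: 14.6 V_DS² − 29.25 V_DS + 5.18 = 0, giving V_DS = 0.196 V (the root below V_ov).
I_D = (5.18 − 0.196) / 7.12 = 0.7 mA.

I_D = 0.700 mA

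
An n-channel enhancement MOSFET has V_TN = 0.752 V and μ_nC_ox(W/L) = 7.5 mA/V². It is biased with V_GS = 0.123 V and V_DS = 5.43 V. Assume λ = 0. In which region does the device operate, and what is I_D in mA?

Cutoff; I_D = 0 mA

V_GS = 0.123 V < V_TN = 0.752 V, so the transistor is in cutoff.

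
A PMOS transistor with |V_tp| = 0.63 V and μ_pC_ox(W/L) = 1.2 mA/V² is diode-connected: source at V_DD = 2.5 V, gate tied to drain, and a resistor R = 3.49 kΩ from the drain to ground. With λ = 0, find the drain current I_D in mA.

With gate tied to drain, V_SG = V_SD ≥ V_SG − |V_tp|, so the device is in saturation.
KCL at the drain: ½ k_p (V_SG − |V_tp|)² = (V_DD − V_SG)/R.
Let x = V_SG − 0.63. Then 2.09 x² + x − 1.87 = 0, giving x = 0.736 V (positive root), so V_SG = 1.37 V.
I_D = (V_DD − V_SG)/R = (2.5 − 1.37) / 3.49 = 0.325 mA.

I_D = 0.325 mA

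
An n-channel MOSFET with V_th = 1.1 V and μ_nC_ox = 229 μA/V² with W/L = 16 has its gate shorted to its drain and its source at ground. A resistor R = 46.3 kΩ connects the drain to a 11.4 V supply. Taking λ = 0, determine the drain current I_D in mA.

With gate tied to drain, V_GS = V_DS ≥ V_GS − V_th, so the device is in saturation.
k_n = μ_nC_ox · (W/L) = 3.664 mA/V².
KCL at the drain: ½ k_n (V_GS − V_th)² = (V_DD − V_GS)/R.
Let x = V_GS − 1.1. Then 84.8 x² + x − 10.3 = 0, giving x = 0.343 V (positive root), so V_GS = 1.44 V.
I_D = (V_DD − V_GS)/R = (11.4 − 1.44) / 46.3 = 0.215 mA.

I_D = 0.215 mA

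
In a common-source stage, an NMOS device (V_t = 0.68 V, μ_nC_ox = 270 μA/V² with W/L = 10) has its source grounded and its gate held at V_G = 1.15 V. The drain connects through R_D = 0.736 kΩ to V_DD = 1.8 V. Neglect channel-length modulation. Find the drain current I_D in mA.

V_GS = V_G = 1.15 V, so V_ov = 1.15 − 0.68 = 0.47 V.
k_n = μ_nC_ox · (W/L) = 2.7 mA/V².
Assume saturation: I_D = ½ k_n V_ov² = 0.5 × 2.7 × 0.47² = 0.298 mA, giving V_DS = V_DD − I_D R_D = 1.8 − 0.298 × 0.736 = 1.58 V.
V_DS = 1.58 V ≥ V_ov = 0.47 V, confirming saturation.

I_D = 0.298 mA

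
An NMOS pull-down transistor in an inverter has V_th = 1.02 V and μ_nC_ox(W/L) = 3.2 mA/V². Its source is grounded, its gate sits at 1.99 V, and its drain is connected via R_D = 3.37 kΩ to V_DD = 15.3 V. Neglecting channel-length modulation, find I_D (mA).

I_D = 1.51 mA

V_GS = V_G = 1.99 V, so V_ov = 1.99 − 1.02 = 0.97 V.
Assume saturation: I_D = ½ k_n V_ov² = 0.5 × 3.2 × 0.97² = 1.51 mA, giving V_DS = V_DD − I_D R_D = 15.3 − 1.51 × 3.37 = 10.2 V.
V_DS = 10.2 V ≥ V_ov = 0.97 V, confirming saturation.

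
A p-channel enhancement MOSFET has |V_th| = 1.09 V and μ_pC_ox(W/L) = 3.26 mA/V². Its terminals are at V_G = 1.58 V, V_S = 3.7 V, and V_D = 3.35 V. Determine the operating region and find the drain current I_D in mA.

Triode; I_D = 0.976 mA

V_SG = V_S − V_G = 3.7 − 1.58 = 2.12 V; V_SD = V_S − V_D = 3.7 − 3.35 = 0.35 V.
V_ov = V_SG − |V_th| = 2.12 − 1.09 = 1.03 V.
Since V_SD = 0.35 V < V_ov = 1.03 V, the device is in the triode region.
I_D = k_p [V_ov · V_SD − ½ V_SD²] = 3.26 × [1.03 × 0.35 − 0.5 × 0.35²] = 0.976 mA.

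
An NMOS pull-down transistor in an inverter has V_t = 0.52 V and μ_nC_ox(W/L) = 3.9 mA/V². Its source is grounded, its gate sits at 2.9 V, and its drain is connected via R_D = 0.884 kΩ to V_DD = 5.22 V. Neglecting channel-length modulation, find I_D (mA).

I_D = 5.18 mA

V_GS = V_G = 2.9 V, so V_ov = 2.9 − 0.52 = 2.38 V.
Assume saturation: I_D = ½ k_n V_ov² = 0.5 × 3.9 × 2.38² = 11 mA, giving V_DS = V_DD − I_D R_D = 5.22 − 11 × 0.884 = -4.54 V.
But -4.54 V < V_ov = 2.38 V, so the device is actually in triode.
In triode I_D = k_n[V_ov V_DS − ½ V_DS²] and I_D = (V_DD − V_DS)/R_D. Equating: 1.72 V_DS² − 9.205 V_DS + 5.22 = 0, giving V_DS = 0.645 V (the root below V_ov).
I_D = (5.22 − 0.645) / 0.884 = 5.18 mA.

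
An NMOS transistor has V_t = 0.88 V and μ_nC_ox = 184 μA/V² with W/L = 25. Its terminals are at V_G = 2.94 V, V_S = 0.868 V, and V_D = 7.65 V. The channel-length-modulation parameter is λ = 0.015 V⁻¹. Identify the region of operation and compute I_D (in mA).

V_GS = V_G − V_S = 2.94 − 0.868 = 2.07 V; V_DS = V_D − V_S = 7.65 − 0.868 = 6.78 V.
k_n = μ_nC_ox · (W/L) = 4.6 mA/V².
V_ov = V_GS − V_t = 2.07 − 0.88 = 1.19 V.
Since V_DS = 6.78 V ≥ V_ov = 1.19 V, the device is in saturation.
I_D = ½ k_n V_ov² (1 + λ V_DS) = 0.5 × 4.6 × 1.19² × (1 + 0.015 × 6.78) = 3.6 mA.

Saturation; I_D = 3.60 mA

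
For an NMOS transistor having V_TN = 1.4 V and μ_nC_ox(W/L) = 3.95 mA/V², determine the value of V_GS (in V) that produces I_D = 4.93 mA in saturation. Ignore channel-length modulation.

In saturation I_D = ½ k_n (V_GS − V_TN)², so V_GS − V_TN = √(2 I_D / k_n) = √(2 × 4.93 / 3.95) = 1.58 V.
V_GS = 1.4 + 1.58 = 2.98 V.

V_GS = 2.98 V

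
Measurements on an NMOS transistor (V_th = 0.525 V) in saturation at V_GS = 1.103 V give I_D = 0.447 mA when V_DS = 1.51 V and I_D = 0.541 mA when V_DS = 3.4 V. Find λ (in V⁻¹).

λ = 0.134 V⁻¹

With V_GS fixed, I_D ∝ (1 + λ V_DS) in saturation, so I_D2/I_D1 = (1 + λ V_DS2)/(1 + λ V_DS1).
0.541/0.447 = 1.21 = (1 + 3.4 λ)/(1 + 1.51 λ).
Solving: λ (I_D1 V_DS2 − I_D2 V_DS1) = I_D2 − I_D1, so λ = (0.541 − 0.447) / (0.447 × 3.4 − 0.541 × 1.51) = 0.094 / 0.703 = 0.134 V⁻¹.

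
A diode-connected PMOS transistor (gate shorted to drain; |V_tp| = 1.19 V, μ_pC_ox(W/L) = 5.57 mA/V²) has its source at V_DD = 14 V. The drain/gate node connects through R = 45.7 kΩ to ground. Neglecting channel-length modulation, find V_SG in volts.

With gate tied to drain, V_SG = V_SD ≥ V_SG − |V_tp|, so the device is in saturation.
KCL at the drain: ½ k_p (V_SG − |V_tp|)² = (V_DD − V_SG)/R.
Let x = V_SG − 1.19. Then 127 x² + x − 12.81 = 0, giving x = 0.313 V (positive root), so V_SG = 1.5 V.
I_D = (V_DD − V_SG)/R = (14 − 1.5) / 45.7 = 0.273 mA.

V_SG = 1.50 V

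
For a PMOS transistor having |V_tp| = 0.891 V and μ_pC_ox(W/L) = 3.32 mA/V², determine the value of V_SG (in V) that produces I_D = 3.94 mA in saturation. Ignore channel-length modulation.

V_SG = 2.43 V

In saturation I_D = ½ k_p (V_SG − |V_tp|)², so V_SG − |V_tp| = √(2 I_D / k_p) = √(2 × 3.94 / 3.32) = 1.54 V.
V_SG = 0.891 + 1.54 = 2.43 V.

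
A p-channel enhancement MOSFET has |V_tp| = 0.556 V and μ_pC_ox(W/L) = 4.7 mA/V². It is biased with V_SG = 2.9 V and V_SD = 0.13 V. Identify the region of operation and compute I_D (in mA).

V_ov = V_SG − |V_tp| = 2.9 − 0.556 = 2.34 V.
Since V_SD = 0.13 V < V_ov = 2.34 V, the device is in the triode region.
I_D = k_p [V_ov · V_SD − ½ V_SD²] = 4.7 × [2.34 × 0.13 − 0.5 × 0.13²] = 1.39 mA.

Triode; I_D = 1.39 mA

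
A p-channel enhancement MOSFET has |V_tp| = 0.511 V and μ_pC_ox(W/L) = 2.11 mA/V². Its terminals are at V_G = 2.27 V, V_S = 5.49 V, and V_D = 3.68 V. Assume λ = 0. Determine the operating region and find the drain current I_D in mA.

Triode; I_D = 6.89 mA

V_SG = V_S − V_G = 5.49 − 2.27 = 3.22 V; V_SD = V_S − V_D = 5.49 − 3.68 = 1.81 V.
V_ov = V_SG − |V_tp| = 3.22 − 0.511 = 2.71 V.
Since V_SD = 1.81 V < V_ov = 2.71 V, the device is in the triode region.
I_D = k_p [V_ov · V_SD − ½ V_SD²] = 2.11 × [2.71 × 1.81 − 0.5 × 1.81²] = 6.89 mA.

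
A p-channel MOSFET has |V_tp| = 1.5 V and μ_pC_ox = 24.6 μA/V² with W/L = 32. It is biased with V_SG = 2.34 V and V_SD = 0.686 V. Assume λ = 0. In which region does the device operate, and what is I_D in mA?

Triode; I_D = 0.268 mA

k_p = μ_pC_ox · (W/L) = 0.7872 mA/V².
V_ov = V_SG − |V_tp| = 2.34 − 1.5 = 0.84 V.
Since V_SD = 0.686 V < V_ov = 0.84 V, the device is in the triode region.
I_D = k_p [V_ov · V_SD − ½ V_SD²] = 0.7872 × [0.84 × 0.686 − 0.5 × 0.686²] = 0.268 mA.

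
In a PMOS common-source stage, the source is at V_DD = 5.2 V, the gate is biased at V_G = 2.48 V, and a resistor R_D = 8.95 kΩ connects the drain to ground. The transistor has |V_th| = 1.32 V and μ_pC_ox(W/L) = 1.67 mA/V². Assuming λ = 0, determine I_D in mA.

V_SG = V_DD − V_G = 5.2 − 2.48 = 2.72 V, so V_ov = 2.72 − 1.32 = 1.4 V.
Assume saturation: I_D = ½ k_p V_ov² = 0.5 × 1.67 × 1.4² = 1.64 mA, giving V_SD = V_DD − I_D R_D = 5.2 − 1.64 × 8.95 = -9.45 V.
But -9.45 V < V_ov = 1.4 V, so the device is actually in triode.
In triode I_D = k_p[V_ov V_SD − ½ V_SD²] and I_D = (V_DD − V_SD)/R_D. Equating: 7.47 V_SD² − 21.93 V_SD + 5.2 = 0, giving V_SD = 0.26 V (the root below V_ov).
I_D = (5.2 − 0.26) / 8.95 = 0.552 mA.

I_D = 0.552 mA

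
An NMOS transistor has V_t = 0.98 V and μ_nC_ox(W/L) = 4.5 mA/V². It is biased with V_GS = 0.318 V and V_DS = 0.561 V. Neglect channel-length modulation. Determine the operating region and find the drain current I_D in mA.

V_GS = 0.318 V < V_t = 0.98 V, so the transistor is in cutoff.

Cutoff; I_D = 0 mA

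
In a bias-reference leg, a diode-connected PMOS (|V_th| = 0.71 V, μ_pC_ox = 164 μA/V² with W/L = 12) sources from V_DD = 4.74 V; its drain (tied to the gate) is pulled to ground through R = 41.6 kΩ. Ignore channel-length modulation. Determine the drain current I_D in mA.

I_D = 0.0896 mA

With gate tied to drain, V_SG = V_SD ≥ V_SG − |V_th|, so the device is in saturation.
k_p = μ_pC_ox · (W/L) = 1.968 mA/V².
KCL at the drain: ½ k_p (V_SG − |V_th|)² = (V_DD − V_SG)/R.
Let x = V_SG − 0.71. Then 40.9 x² + x − 4.03 = 0, giving x = 0.302 V (positive root), so V_SG = 1.01 V.
I_D = (V_DD − V_SG)/R = (4.74 − 1.01) / 41.6 = 0.0896 mA.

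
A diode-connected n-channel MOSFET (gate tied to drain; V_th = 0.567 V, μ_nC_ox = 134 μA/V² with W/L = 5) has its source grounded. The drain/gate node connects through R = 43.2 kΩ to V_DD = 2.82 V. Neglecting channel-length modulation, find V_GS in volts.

V_GS = 0.929 V

With gate tied to drain, V_GS = V_DS ≥ V_GS − V_th, so the device is in saturation.
k_n = μ_nC_ox · (W/L) = 0.67 mA/V².
KCL at the drain: ½ k_n (V_GS − V_th)² = (V_DD − V_GS)/R.
Let x = V_GS − 0.567. Then 14.5 x² + x − 2.253 = 0, giving x = 0.362 V (positive root), so V_GS = 0.929 V.
I_D = (V_DD − V_GS)/R = (2.82 − 0.929) / 43.2 = 0.0438 mA.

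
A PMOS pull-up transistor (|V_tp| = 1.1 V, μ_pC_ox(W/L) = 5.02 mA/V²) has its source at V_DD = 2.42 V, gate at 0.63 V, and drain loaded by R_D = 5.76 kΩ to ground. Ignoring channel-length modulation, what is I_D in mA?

V_SG = V_DD − V_G = 2.42 − 0.63 = 1.79 V, so V_ov = 1.79 − 1.1 = 0.69 V.
Assume saturation: I_D = ½ k_p V_ov² = 0.5 × 5.02 × 0.69² = 1.2 mA, giving V_SD = V_DD − I_D R_D = 2.42 − 1.2 × 5.76 = -4.46 V.
But -4.46 V < V_ov = 0.69 V, so the device is actually in triode.
In triode I_D = k_p[V_ov V_SD − ½ V_SD²] and I_D = (V_DD − V_SD)/R_D. Equating: 14.5 V_SD² − 20.95 V_SD + 2.42 = 0, giving V_SD = 0.127 V (the root below V_ov).
I_D = (2.42 − 0.127) / 5.76 = 0.398 mA.

I_D = 0.398 mA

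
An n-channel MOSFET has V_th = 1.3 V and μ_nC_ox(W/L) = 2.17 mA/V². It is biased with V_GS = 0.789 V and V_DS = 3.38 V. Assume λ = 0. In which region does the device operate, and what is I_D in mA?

V_GS = 0.789 V < V_th = 1.3 V, so the transistor is in cutoff.

Cutoff; I_D = 0 mA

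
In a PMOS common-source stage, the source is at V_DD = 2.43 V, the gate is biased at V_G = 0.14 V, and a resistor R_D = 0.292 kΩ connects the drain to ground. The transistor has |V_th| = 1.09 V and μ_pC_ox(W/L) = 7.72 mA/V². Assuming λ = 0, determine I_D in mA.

V_SG = V_DD − V_G = 2.43 − 0.14 = 2.29 V, so V_ov = 2.29 − 1.09 = 1.2 V.
Assume saturation: I_D = ½ k_p V_ov² = 0.5 × 7.72 × 1.2² = 5.56 mA, giving V_SD = V_DD − I_D R_D = 2.43 − 5.56 × 0.292 = 0.807 V.
But 0.807 V < V_ov = 1.2 V, so the device is actually in triode.
In triode I_D = k_p[V_ov V_SD − ½ V_SD²] and I_D = (V_DD − V_SD)/R_D. Equating: 1.13 V_SD² − 3.705 V_SD + 2.43 = 0, giving V_SD = 0.905 V (the root below V_ov).
I_D = (2.43 − 0.905) / 0.292 = 5.22 mA.

I_D = 5.22 mA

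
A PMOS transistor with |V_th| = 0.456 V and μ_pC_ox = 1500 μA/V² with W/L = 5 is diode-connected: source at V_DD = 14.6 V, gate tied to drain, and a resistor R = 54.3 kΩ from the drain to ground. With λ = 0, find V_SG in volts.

V_SG = 0.717 V

With gate tied to drain, V_SG = V_SD ≥ V_SG − |V_th|, so the device is in saturation.
k_p = μ_pC_ox · (W/L) = 7.5 mA/V².
KCL at the drain: ½ k_p (V_SG − |V_th|)² = (V_DD − V_SG)/R.
Let x = V_SG − 0.456. Then 204 x² + x − 14.14 = 0, giving x = 0.261 V (positive root), so V_SG = 0.717 V.
I_D = (V_DD − V_SG)/R = (14.6 − 0.717) / 54.3 = 0.256 mA.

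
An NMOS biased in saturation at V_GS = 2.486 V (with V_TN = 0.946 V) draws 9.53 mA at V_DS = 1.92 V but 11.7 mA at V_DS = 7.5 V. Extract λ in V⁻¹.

λ = 0.0443 V⁻¹

With V_GS fixed, I_D ∝ (1 + λ V_DS) in saturation, so I_D2/I_D1 = (1 + λ V_DS2)/(1 + λ V_DS1).
11.7/9.53 = 1.228 = (1 + 7.5 λ)/(1 + 1.92 λ).
Solving: λ (I_D1 V_DS2 − I_D2 V_DS1) = I_D2 − I_D1, so λ = (11.7 − 9.53) / (9.53 × 7.5 − 11.7 × 1.92) = 2.17 / 49 = 0.0443 V⁻¹.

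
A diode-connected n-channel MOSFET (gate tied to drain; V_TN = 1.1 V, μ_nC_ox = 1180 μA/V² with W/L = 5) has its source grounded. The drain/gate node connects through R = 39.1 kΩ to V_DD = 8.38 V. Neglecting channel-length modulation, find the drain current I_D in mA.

I_D = 0.180 mA

With gate tied to drain, V_GS = V_DS ≥ V_GS − V_TN, so the device is in saturation.
k_n = μ_nC_ox · (W/L) = 5.9 mA/V².
KCL at the drain: ½ k_n (V_GS − V_TN)² = (V_DD − V_GS)/R.
Let x = V_GS − 1.1. Then 115 x² + x − 7.28 = 0, giving x = 0.247 V (positive root), so V_GS = 1.35 V.
I_D = (V_DD − V_GS)/R = (8.38 − 1.35) / 39.1 = 0.18 mA.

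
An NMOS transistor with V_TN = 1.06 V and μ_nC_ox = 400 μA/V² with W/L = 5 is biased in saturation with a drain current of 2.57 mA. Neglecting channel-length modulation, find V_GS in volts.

k_n = μ_nC_ox · (W/L) = 2 mA/V².
In saturation I_D = ½ k_n (V_GS − V_TN)², so V_GS − V_TN = √(2 I_D / k_n) = √(2 × 2.57 / 2) = 1.6 V.
V_GS = 1.06 + 1.6 = 2.66 V.

V_GS = 2.66 V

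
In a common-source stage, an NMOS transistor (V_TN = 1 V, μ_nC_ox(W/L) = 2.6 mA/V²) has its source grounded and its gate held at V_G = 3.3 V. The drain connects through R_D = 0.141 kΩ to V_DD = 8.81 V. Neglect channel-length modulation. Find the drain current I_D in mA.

V_GS = V_G = 3.3 V, so V_ov = 3.3 − 1 = 2.3 V.
Assume saturation: I_D = ½ k_n V_ov² = 0.5 × 2.6 × 2.3² = 6.88 mA, giving V_DS = V_DD − I_D R_D = 8.81 − 6.88 × 0.141 = 7.84 V.
V_DS = 7.84 V ≥ V_ov = 2.3 V, confirming saturation.

I_D = 6.88 mA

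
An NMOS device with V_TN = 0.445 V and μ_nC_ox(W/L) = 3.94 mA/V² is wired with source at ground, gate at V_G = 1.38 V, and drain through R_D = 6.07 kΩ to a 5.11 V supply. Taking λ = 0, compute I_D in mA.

V_GS = V_G = 1.38 V, so V_ov = 1.38 − 0.445 = 0.935 V.
Assume saturation: I_D = ½ k_n V_ov² = 0.5 × 3.94 × 0.935² = 1.72 mA, giving V_DS = V_DD − I_D R_D = 5.11 − 1.72 × 6.07 = -5.34 V.
But -5.34 V < V_ov = 0.935 V, so the device is actually in triode.
In triode I_D = k_n[V_ov V_DS − ½ V_DS²] and I_D = (V_DD − V_DS)/R_D. Equating: 12 V_DS² − 23.36 V_DS + 5.11 = 0, giving V_DS = 0.251 V (the root below V_ov).
I_D = (5.11 − 0.251) / 6.07 = 0.8 mA.

I_D = 0.800 mA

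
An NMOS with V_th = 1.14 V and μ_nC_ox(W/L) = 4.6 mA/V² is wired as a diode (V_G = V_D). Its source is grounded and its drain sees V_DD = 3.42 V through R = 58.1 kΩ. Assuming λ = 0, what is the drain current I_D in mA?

With gate tied to drain, V_GS = V_DS ≥ V_GS − V_th, so the device is in saturation.
KCL at the drain: ½ k_n (V_GS − V_th)² = (V_DD − V_GS)/R.
Let x = V_GS − 1.14. Then 134 x² + x − 2.28 = 0, giving x = 0.127 V (positive root), so V_GS = 1.27 V.
I_D = (V_DD − V_GS)/R = (3.42 − 1.27) / 58.1 = 0.0371 mA.

I_D = 0.0371 mA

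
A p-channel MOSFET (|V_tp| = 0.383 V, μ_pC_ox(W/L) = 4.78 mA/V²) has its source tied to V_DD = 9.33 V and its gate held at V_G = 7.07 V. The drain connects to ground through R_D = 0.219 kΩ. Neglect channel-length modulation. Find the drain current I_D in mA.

I_D = 8.42 mA

V_SG = V_DD − V_G = 9.33 − 7.07 = 2.26 V, so V_ov = 2.26 − 0.383 = 1.88 V.
Assume saturation: I_D = ½ k_p V_ov² = 0.5 × 4.78 × 1.88² = 8.42 mA, giving V_SD = V_DD − I_D R_D = 9.33 − 8.42 × 0.219 = 7.49 V.
V_SD = 7.49 V ≥ V_ov = 1.88 V, confirming saturation.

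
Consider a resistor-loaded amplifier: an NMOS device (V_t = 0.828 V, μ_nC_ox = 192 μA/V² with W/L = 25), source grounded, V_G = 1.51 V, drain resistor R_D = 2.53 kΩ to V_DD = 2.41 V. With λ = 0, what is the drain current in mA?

V_GS = V_G = 1.51 V, so V_ov = 1.51 − 0.828 = 0.682 V.
k_n = μ_nC_ox · (W/L) = 4.8 mA/V².
Assume saturation: I_D = ½ k_n V_ov² = 0.5 × 4.8 × 0.682² = 1.12 mA, giving V_DS = V_DD − I_D R_D = 2.41 − 1.12 × 2.53 = -0.414 V.
But -0.414 V < V_ov = 0.682 V, so the device is actually in triode.
In triode I_D = k_n[V_ov V_DS − ½ V_DS²] and I_D = (V_DD − V_DS)/R_D. Equating: 6.07 V_DS² − 9.282 V_DS + 2.41 = 0, giving V_DS = 0.332 V (the root below V_ov).
I_D = (2.41 − 0.332) / 2.53 = 0.822 mA.

I_D = 0.822 mA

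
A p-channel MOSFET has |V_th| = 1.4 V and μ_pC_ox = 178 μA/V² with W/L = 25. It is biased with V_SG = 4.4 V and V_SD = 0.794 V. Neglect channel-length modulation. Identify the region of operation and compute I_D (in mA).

Triode; I_D = 9.20 mA

k_p = μ_pC_ox · (W/L) = 4.45 mA/V².
V_ov = V_SG − |V_th| = 4.4 − 1.4 = 3 V.
Since V_SD = 0.794 V < V_ov = 3 V, the device is in the triode region.
I_D = k_p [V_ov · V_SD − ½ V_SD²] = 4.45 × [3 × 0.794 − 0.5 × 0.794²] = 9.2 mA.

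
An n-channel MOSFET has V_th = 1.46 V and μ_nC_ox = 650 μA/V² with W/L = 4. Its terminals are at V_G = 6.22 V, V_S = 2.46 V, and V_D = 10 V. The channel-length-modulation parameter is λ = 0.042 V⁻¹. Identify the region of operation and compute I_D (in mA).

V_GS = V_G − V_S = 6.22 − 2.46 = 3.76 V; V_DS = V_D − V_S = 10 − 2.46 = 7.54 V.
k_n = μ_nC_ox · (W/L) = 2.6 mA/V².
V_ov = V_GS − V_th = 3.76 − 1.46 = 2.3 V.
Since V_DS = 7.54 V ≥ V_ov = 2.3 V, the device is in saturation.
I_D = ½ k_n V_ov² (1 + λ V_DS) = 0.5 × 2.6 × 2.3² × (1 + 0.042 × 7.54) = 9.05 mA.

Saturation; I_D = 9.05 mA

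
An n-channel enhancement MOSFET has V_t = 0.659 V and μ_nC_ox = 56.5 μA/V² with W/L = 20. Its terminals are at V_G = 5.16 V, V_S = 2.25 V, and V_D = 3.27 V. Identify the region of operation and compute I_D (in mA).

Triode; I_D = 2.01 mA

V_GS = V_G − V_S = 5.16 − 2.25 = 2.91 V; V_DS = V_D − V_S = 3.27 − 2.25 = 1.02 V.
k_n = μ_nC_ox · (W/L) = 1.13 mA/V².
V_ov = V_GS − V_t = 2.91 − 0.659 = 2.25 V.
Since V_DS = 1.02 V < V_ov = 2.25 V, the device is in the triode region.
I_D = k_n [V_ov · V_DS − ½ V_DS²] = 1.13 × [2.25 × 1.02 − 0.5 × 1.02²] = 2.01 mA.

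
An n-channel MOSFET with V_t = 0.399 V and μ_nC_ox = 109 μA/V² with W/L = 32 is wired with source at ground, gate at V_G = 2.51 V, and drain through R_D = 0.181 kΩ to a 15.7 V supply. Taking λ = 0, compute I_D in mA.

I_D = 7.77 mA

V_GS = V_G = 2.51 V, so V_ov = 2.51 − 0.399 = 2.11 V.
k_n = μ_nC_ox · (W/L) = 3.488 mA/V².
Assume saturation: I_D = ½ k_n V_ov² = 0.5 × 3.488 × 2.11² = 7.77 mA, giving V_DS = V_DD − I_D R_D = 15.7 − 7.77 × 0.181 = 14.3 V.
V_DS = 14.3 V ≥ V_ov = 2.11 V, confirming saturation.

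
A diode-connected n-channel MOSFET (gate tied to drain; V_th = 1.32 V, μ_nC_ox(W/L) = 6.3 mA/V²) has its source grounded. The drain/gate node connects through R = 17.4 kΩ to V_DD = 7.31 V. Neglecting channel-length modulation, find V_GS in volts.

V_GS = 1.64 V

With gate tied to drain, V_GS = V_DS ≥ V_GS − V_th, so the device is in saturation.
KCL at the drain: ½ k_n (V_GS − V_th)² = (V_DD − V_GS)/R.
Let x = V_GS − 1.32. Then 54.8 x² + x − 5.99 = 0, giving x = 0.322 V (positive root), so V_GS = 1.64 V.
I_D = (V_DD − V_GS)/R = (7.31 − 1.64) / 17.4 = 0.326 mA.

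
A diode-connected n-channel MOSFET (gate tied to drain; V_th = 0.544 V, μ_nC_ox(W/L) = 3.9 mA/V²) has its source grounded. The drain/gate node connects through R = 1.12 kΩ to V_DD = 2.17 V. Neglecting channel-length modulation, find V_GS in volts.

With gate tied to drain, V_GS = V_DS ≥ V_GS − V_th, so the device is in saturation.
KCL at the drain: ½ k_n (V_GS − V_th)² = (V_DD − V_GS)/R.
Let x = V_GS − 0.544. Then 2.18 x² + x − 1.626 = 0, giving x = 0.664 V (positive root), so V_GS = 1.21 V.
I_D = (V_DD − V_GS)/R = (2.17 − 1.21) / 1.12 = 0.859 mA.

V_GS = 1.21 V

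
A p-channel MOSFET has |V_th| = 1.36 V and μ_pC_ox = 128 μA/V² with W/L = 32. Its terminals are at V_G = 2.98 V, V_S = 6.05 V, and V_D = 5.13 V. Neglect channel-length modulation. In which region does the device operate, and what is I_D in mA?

V_SG = V_S − V_G = 6.05 − 2.98 = 3.07 V; V_SD = V_S − V_D = 6.05 − 5.13 = 0.92 V.
k_p = μ_pC_ox · (W/L) = 4.096 mA/V².
V_ov = V_SG − |V_th| = 3.07 − 1.36 = 1.71 V.
Since V_SD = 0.92 V < V_ov = 1.71 V, the device is in the triode region.
I_D = k_p [V_ov · V_SD − ½ V_SD²] = 4.096 × [1.71 × 0.92 − 0.5 × 0.92²] = 4.71 mA.

Triode; I_D = 4.71 mA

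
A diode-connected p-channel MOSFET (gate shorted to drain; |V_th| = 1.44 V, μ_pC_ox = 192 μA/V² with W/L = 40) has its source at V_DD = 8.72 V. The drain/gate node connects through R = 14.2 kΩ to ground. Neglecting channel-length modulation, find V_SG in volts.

V_SG = 1.80 V

With gate tied to drain, V_SG = V_SD ≥ V_SG − |V_th|, so the device is in saturation.
k_p = μ_pC_ox · (W/L) = 7.68 mA/V².
KCL at the drain: ½ k_p (V_SG − |V_th|)² = (V_DD − V_SG)/R.
Let x = V_SG − 1.44. Then 54.5 x² + x − 7.28 = 0, giving x = 0.356 V (positive root), so V_SG = 1.8 V.
I_D = (V_DD − V_SG)/R = (8.72 − 1.8) / 14.2 = 0.488 mA.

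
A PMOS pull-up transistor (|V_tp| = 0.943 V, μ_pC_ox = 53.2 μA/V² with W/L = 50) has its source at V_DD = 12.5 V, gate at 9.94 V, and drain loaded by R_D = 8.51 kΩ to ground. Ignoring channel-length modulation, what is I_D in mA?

I_D = 1.42 mA

V_SG = V_DD − V_G = 12.5 − 9.94 = 2.56 V, so V_ov = 2.56 − 0.943 = 1.62 V.
k_p = μ_pC_ox · (W/L) = 2.66 mA/V².
Assume saturation: I_D = ½ k_p V_ov² = 0.5 × 2.66 × 1.62² = 3.48 mA, giving V_SD = V_DD − I_D R_D = 12.5 − 3.48 × 8.51 = -17.1 V.
But -17.1 V < V_ov = 1.62 V, so the device is actually in triode.
In triode I_D = k_p[V_ov V_SD − ½ V_SD²] and I_D = (V_DD − V_SD)/R_D. Equating: 11.3 V_SD² − 37.6 V_SD + 12.5 = 0, giving V_SD = 0.375 V (the root below V_ov).
I_D = (12.5 − 0.375) / 8.51 = 1.42 mA.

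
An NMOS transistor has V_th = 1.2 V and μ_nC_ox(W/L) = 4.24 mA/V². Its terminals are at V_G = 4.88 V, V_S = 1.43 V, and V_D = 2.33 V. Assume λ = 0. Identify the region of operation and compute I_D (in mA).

Triode; I_D = 6.87 mA

V_GS = V_G − V_S = 4.88 − 1.43 = 3.45 V; V_DS = V_D − V_S = 2.33 − 1.43 = 0.9 V.
V_ov = V_GS − V_th = 3.45 − 1.2 = 2.25 V.
Since V_DS = 0.9 V < V_ov = 2.25 V, the device is in the triode region.
I_D = k_n [V_ov · V_DS − ½ V_DS²] = 4.24 × [2.25 × 0.9 − 0.5 × 0.9²] = 6.87 mA.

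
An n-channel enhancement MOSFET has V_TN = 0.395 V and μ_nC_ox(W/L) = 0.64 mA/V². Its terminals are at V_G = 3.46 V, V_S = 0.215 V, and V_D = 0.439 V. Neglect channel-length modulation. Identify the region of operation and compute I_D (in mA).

V_GS = V_G − V_S = 3.46 − 0.215 = 3.25 V; V_DS = V_D − V_S = 0.439 − 0.215 = 0.224 V.
V_ov = V_GS − V_TN = 3.25 − 0.395 = 2.85 V.
Since V_DS = 0.224 V < V_ov = 2.85 V, the device is in the triode region.
I_D = k_n [V_ov · V_DS − ½ V_DS²] = 0.64 × [2.85 × 0.224 − 0.5 × 0.224²] = 0.393 mA.

Triode; I_D = 0.393 mA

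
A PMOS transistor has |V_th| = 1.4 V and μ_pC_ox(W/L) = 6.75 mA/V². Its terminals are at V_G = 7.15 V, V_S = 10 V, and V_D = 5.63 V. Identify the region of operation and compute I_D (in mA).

Saturation; I_D = 7.10 mA

V_SG = V_S − V_G = 10 − 7.15 = 2.85 V; V_SD = V_S − V_D = 10 − 5.63 = 4.37 V.
V_ov = V_SG − |V_th| = 2.85 − 1.4 = 1.45 V.
Since V_SD = 4.37 V ≥ V_ov = 1.45 V, the device is in saturation.
I_D = ½ k_p V_ov² = 0.5 × 6.75 × 1.45² = 7.1 mA.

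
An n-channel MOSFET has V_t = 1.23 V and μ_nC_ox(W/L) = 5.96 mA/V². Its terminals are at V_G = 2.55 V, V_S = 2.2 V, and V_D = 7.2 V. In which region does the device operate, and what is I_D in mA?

V_GS = V_G − V_S = 2.55 − 2.2 = 0.35 V; V_DS = V_D − V_S = 7.2 − 2.2 = 5 V.
V_GS = 0.35 V < V_t = 1.23 V, so the transistor is in cutoff.

Cutoff; I_D = 0 mA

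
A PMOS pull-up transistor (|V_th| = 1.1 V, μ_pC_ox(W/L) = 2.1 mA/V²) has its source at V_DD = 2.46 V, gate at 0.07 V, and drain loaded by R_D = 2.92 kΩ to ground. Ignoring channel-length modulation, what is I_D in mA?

V_SG = V_DD − V_G = 2.46 − 0.07 = 2.39 V, so V_ov = 2.39 − 1.1 = 1.29 V.
Assume saturation: I_D = ½ k_p V_ov² = 0.5 × 2.1 × 1.29² = 1.75 mA, giving V_SD = V_DD − I_D R_D = 2.46 − 1.75 × 2.92 = -2.64 V.
But -2.64 V < V_ov = 1.29 V, so the device is actually in triode.
In triode I_D = k_p[V_ov V_SD − ½ V_SD²] and I_D = (V_DD − V_SD)/R_D. Equating: 3.07 V_SD² − 8.91 V_SD + 2.46 = 0, giving V_SD = 0.309 V (the root below V_ov).
I_D = (2.46 − 0.309) / 2.92 = 0.737 mA.

I_D = 0.737 mA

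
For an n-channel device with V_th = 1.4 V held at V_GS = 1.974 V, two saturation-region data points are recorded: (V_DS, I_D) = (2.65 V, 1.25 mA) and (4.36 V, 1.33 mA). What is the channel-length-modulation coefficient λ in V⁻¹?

With V_GS fixed, I_D ∝ (1 + λ V_DS) in saturation, so I_D2/I_D1 = (1 + λ V_DS2)/(1 + λ V_DS1).
1.33/1.25 = 1.064 = (1 + 4.36 λ)/(1 + 2.65 λ).
Solving: λ (I_D1 V_DS2 − I_D2 V_DS1) = I_D2 − I_D1, so λ = (1.33 − 1.25) / (1.25 × 4.36 − 1.33 × 2.65) = 0.08 / 1.93 = 0.0415 V⁻¹.

λ = 0.0415 V⁻¹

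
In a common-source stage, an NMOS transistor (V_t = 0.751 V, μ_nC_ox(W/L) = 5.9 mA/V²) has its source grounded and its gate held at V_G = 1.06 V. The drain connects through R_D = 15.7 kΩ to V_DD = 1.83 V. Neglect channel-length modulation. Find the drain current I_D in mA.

V_GS = V_G = 1.06 V, so V_ov = 1.06 − 0.751 = 0.309 V.
Assume saturation: I_D = ½ k_n V_ov² = 0.5 × 5.9 × 0.309² = 0.282 mA, giving V_DS = V_DD − I_D R_D = 1.83 − 0.282 × 15.7 = -2.59 V.
But -2.59 V < V_ov = 0.309 V, so the device is actually in triode.
In triode I_D = k_n[V_ov V_DS − ½ V_DS²] and I_D = (V_DD − V_DS)/R_D. Equating: 46.3 V_DS² − 29.62 V_DS + 1.83 = 0, giving V_DS = 0.0693 V (the root below V_ov).
I_D = (1.83 − 0.0693) / 15.7 = 0.112 mA.

I_D = 0.112 mA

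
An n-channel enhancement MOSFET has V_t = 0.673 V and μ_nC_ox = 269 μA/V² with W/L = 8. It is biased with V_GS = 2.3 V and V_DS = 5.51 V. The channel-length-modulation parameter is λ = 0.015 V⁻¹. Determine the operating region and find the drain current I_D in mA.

Saturation; I_D = 3.08 mA

k_n = μ_nC_ox · (W/L) = 2.152 mA/V².
V_ov = V_GS − V_t = 2.3 − 0.673 = 1.63 V.
Since V_DS = 5.51 V ≥ V_ov = 1.63 V, the device is in saturation.
I_D = ½ k_n V_ov² (1 + λ V_DS) = 0.5 × 2.152 × 1.63² × (1 + 0.015 × 5.51) = 3.08 mA.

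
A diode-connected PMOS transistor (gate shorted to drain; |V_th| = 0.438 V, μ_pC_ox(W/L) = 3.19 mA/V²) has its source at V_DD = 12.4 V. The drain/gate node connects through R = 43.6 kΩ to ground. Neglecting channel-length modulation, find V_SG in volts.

V_SG = 0.846 V

With gate tied to drain, V_SG = V_SD ≥ V_SG − |V_th|, so the device is in saturation.
KCL at the drain: ½ k_p (V_SG − |V_th|)² = (V_DD − V_SG)/R.
Let x = V_SG − 0.438. Then 69.5 x² + x − 11.96 = 0, giving x = 0.408 V (positive root), so V_SG = 0.846 V.
I_D = (V_DD − V_SG)/R = (12.4 − 0.846) / 43.6 = 0.265 mA.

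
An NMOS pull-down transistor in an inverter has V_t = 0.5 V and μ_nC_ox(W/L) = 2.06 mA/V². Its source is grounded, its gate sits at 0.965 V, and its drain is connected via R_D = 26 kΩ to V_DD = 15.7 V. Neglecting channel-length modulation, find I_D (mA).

I_D = 0.223 mA

V_GS = V_G = 0.965 V, so V_ov = 0.965 − 0.5 = 0.465 V.
Assume saturation: I_D = ½ k_n V_ov² = 0.5 × 2.06 × 0.465² = 0.223 mA, giving V_DS = V_DD − I_D R_D = 15.7 − 0.223 × 26 = 9.91 V.
V_DS = 9.91 V ≥ V_ov = 0.465 V, confirming saturation.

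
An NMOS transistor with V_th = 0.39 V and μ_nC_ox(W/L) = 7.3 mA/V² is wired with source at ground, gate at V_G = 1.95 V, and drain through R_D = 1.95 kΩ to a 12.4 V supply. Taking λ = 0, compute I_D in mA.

I_D = 6.01 mA

V_GS = V_G = 1.95 V, so V_ov = 1.95 − 0.39 = 1.56 V.
Assume saturation: I_D = ½ k_n V_ov² = 0.5 × 7.3 × 1.56² = 8.88 mA, giving V_DS = V_DD − I_D R_D = 12.4 − 8.88 × 1.95 = -4.92 V.
But -4.92 V < V_ov = 1.56 V, so the device is actually in triode.
In triode I_D = k_n[V_ov V_DS − ½ V_DS²] and I_D = (V_DD − V_DS)/R_D. Equating: 7.12 V_DS² − 23.21 V_DS + 12.4 = 0, giving V_DS = 0.673 V (the root below V_ov).
I_D = (12.4 − 0.673) / 1.95 = 6.01 mA.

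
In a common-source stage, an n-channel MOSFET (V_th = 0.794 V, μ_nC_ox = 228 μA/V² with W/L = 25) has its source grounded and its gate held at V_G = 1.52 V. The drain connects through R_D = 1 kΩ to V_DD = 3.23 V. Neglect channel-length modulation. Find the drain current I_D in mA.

I_D = 1.50 mA

V_GS = V_G = 1.52 V, so V_ov = 1.52 − 0.794 = 0.726 V.
k_n = μ_nC_ox · (W/L) = 5.7 mA/V².
Assume saturation: I_D = ½ k_n V_ov² = 0.5 × 5.7 × 0.726² = 1.5 mA, giving V_DS = V_DD − I_D R_D = 3.23 − 1.5 × 1 = 1.73 V.
V_DS = 1.73 V ≥ V_ov = 0.726 V, confirming saturation.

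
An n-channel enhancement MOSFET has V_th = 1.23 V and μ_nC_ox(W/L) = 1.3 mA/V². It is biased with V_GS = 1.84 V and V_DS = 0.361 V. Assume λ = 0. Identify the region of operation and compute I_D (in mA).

Triode; I_D = 0.202 mA

V_ov = V_GS − V_th = 1.84 − 1.23 = 0.61 V.
Since V_DS = 0.361 V < V_ov = 0.61 V, the device is in the triode region.
I_D = k_n [V_ov · V_DS − ½ V_DS²] = 1.3 × [0.61 × 0.361 − 0.5 × 0.361²] = 0.202 mA.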